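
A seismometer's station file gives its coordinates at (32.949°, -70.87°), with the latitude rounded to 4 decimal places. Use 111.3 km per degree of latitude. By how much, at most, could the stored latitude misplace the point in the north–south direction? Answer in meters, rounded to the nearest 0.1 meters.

Rounding to 4 decimal places leaves the latitude within ±5e-05° of the true value.
So the N–S error is at most 5e-05 × 111300 = 5.565 m.

5.6 meters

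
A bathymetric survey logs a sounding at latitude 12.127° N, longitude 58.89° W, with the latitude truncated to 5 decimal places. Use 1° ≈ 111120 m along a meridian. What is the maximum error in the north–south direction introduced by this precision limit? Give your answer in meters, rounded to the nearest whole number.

Truncating at 5 decimal places can drop up to a full unit in the last place, so the latitude may be off by as much as 1e-05°.
So the N–S error is at most 1e-05 × 111120 = 1.1112 m.

1 meters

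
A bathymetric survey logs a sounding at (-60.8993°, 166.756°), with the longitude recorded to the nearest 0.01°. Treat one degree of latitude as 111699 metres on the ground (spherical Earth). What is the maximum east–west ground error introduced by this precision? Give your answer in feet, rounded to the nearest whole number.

891 feet

Rounding to 2 decimal places leaves the longitude within ±0.005° of the true value.
One degree of longitude at 60.8993° is 111699 × cos 60.8993° ≈ 111699 × 0.4863 = 54324.4 m.
So at most 0.005° × 54324.4 ≈ 271.622 m east–west.
Converting: 271.622 m × 3.2808 ft/m ≈ 891.15 ft.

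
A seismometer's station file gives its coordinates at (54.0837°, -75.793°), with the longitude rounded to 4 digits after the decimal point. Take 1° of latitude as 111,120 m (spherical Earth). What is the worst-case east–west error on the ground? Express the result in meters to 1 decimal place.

3.3 meters

Rounding to 4 decimal places leaves the longitude within ±5e-05° of the true value.
Parallels shrink by cos φ, so at 54.0837° a degree of longitude is 111120 × 0.5866 ≈ 65183.3 m.
Maximum E–W displacement: 5e-05 × 65183.3 = 3.25917 m.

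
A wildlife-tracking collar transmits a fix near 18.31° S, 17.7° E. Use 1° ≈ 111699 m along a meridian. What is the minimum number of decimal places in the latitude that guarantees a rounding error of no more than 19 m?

One degree of latitude covers 111699 m.
With N decimal places the half-ulp bound is 0.5·10⁻ᴺ°, or 0.5·10⁻ᴺ × 111699 m on the ground.
Need 0.5 × 111699 × 10⁻ᴺ ≤ 19 → 10⁻ᴺ ≤ 3.402e-04, so N ≥ 3.47.
At 3 places the error can reach 55.8 m, but 4 places keeps it to 5.58 m.

4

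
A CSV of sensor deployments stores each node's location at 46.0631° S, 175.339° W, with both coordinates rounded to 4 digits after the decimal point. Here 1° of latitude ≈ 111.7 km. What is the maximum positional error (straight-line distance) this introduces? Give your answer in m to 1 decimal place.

6.8 m

Rounding to 4 decimal places leaves each coordinate within ±5e-05° of the true value.
Latitude error → 5e-05 × 111700 = 5.585 m along the meridian.
East–west component at 46.0631°: 5e-05° × 111700 × cos 46.0631° ≈ 5e-05 × 77504.8 ≈ 3.87524 m.
Combining orthogonally: (5.585² + 3.87524²)^½ ≈ 6.79777 m.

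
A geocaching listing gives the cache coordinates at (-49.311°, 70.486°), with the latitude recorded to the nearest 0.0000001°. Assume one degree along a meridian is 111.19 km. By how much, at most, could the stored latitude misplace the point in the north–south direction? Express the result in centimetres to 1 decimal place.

0.6 centimetres

Rounding to 7 decimal places leaves the latitude within ±5e-08° of the true value.
So the N–S error is at most 5e-08 × 111190 = 0.0055595 m.
That is 0.0055595 m = 0.55595 cm.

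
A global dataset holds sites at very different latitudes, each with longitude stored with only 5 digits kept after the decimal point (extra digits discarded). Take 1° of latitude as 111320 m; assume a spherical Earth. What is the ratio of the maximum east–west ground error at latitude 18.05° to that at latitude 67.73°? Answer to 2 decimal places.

2.51

Truncating at 5 decimal places can drop up to a full unit in the last place, so the longitude may be off by as much as 1e-05°.
At 18.05°: 1e-05° × 111320 × cos 18.05° = 1e-05 × 111320 × 0.9508 ≈ 1.0584 m.
At 67.73°: 1e-05° × 111320 × cos 67.73° = 1e-05 × 111320 × 0.3790 ≈ 0.42187 m.
The ratio reduces to cos 18.05° / cos 67.73° = 0.9508/0.3790 ≈ 2.5089.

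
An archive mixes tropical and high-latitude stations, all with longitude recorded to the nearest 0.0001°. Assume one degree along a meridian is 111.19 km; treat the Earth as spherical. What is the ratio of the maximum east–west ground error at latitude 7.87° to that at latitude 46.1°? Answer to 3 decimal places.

1.429

Rounding to 4 decimal places leaves the longitude within ±5e-05° of the true value.
Error at 7.87° = 5e-05° × 111190 × cos 7.87° ≈ 5.5595 × 0.9906 = 5.5071 m.
Error at 46.1° = 5e-05° × 111190 × cos 46.1° ≈ 5.5595 × 0.6934 = 3.855 m.
The ratio reduces to cos 7.87° / cos 46.1° = 0.9906/0.6934 ≈ 1.4286.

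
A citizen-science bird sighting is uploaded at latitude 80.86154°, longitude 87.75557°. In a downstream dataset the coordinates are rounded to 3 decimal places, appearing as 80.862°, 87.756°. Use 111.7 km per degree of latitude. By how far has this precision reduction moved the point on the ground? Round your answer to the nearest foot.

170 feet

The latitude changed by -0.00046° and the longitude by -0.00043°.
N–S: -0.00046° × 111700 m/° = -51.382 m.
East–west at this latitude: -0.00043° × 111700 × cos 80.862° ≈ -0.00043 × 17739.4 = -7.62794 m.
Hypotenuse of the two orthogonal shifts: √(51.382² + 7.62794²) = 51.9451 m.
Converting: 51.9451 m × 3.2808 ft/m ≈ 170.42 ft.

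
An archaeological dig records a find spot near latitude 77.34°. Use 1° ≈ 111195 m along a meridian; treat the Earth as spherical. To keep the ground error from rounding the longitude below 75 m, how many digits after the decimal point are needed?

At 77.34° one degree of longitude covers 111195 × cos 77.34° ≈ 111195 × 0.2192 ≈ 24370.1 m.
With N decimal places the half-ulp bound is 0.5·10⁻ᴺ°, or 0.5·10⁻ᴺ × 24370.1 m on the ground.
Need 0.5 × 24370.1 × 10⁻ᴺ ≤ 75 → 10⁻ᴺ ≤ 6.155e-03, so N ≥ 2.21.
At 2 places the error can reach 122 m, but 3 places keeps it to 12.2 m.

3 decimal places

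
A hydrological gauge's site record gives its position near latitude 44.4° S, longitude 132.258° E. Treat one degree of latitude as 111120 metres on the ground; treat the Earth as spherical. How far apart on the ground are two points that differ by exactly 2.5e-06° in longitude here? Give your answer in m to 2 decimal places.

0.20 m

2.5e-06° of longitude at 44.4° is 2.5e-06 × 111120 × cos 44.4° ≈ 2.5e-06 × 79392.2 = 0.198481 m.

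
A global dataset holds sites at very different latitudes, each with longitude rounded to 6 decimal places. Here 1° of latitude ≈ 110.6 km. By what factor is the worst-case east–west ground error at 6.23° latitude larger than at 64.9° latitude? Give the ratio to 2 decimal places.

Rounding to 6 decimal places leaves the longitude within ±5e-07° of the true value.
At 6.23°: 5e-07° × 110600 × cos 6.23° = 5e-07 × 110600 × 0.9941 ≈ 0.054973 m.
At 64.9°: 5e-07° × 110600 × cos 64.9° = 5e-07 × 110600 × 0.4242 ≈ 0.023458 m.
The ratio reduces to cos 6.23° / cos 64.9° = 0.9941/0.4242 ≈ 2.3435.

2.34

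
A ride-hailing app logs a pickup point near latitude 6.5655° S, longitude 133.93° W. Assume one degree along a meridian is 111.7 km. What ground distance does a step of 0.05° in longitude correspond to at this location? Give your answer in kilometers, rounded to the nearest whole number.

At 6.5655° a degree of longitude is 111700 × cos 6.5655° ≈ 110967 m, so 0.05° corresponds to 5548.37 m.
That is 5548.37 m = 5.5484 km.

6 kilometers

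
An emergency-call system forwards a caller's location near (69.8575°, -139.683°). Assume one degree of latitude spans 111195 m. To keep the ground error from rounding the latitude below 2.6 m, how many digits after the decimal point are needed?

One degree of latitude covers 111195 m.
With N decimal places the half-ulp bound is 0.5·10⁻ᴺ°, or 0.5·10⁻ᴺ × 111195 m on the ground.
Need 0.5 × 111195 × 10⁻ᴺ ≤ 2.6 → 10⁻ᴺ ≤ 4.676e-05, so N ≥ 4.33.
At 4 places the error can reach 5.56 m, but 5 places keeps it to 0.556 m.

5 decimal places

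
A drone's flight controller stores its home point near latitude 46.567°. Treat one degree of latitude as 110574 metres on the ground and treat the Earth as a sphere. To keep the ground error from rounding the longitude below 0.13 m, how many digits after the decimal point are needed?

6

At 46.567° one degree of longitude covers 110574 × cos 46.567° ≈ 110574 × 0.6875 ≈ 76020.3 m.
N decimal places → at most half a unit in the last place, 0.5 × 10⁻ᴺ° = 76020.3/2 × 10⁻ᴺ m.
Setting 38010.1 × 10⁻ᴺ ≤ 0.13 gives 10ᴺ ≥ 2.924e+05, i.e. N ≥ 5.47.
So 6 decimal places suffice (0.038 m); 5 would allow up to 0.38 m.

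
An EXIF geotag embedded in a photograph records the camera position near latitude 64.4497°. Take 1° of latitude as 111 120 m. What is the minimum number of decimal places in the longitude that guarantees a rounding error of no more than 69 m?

At 64.4497° one degree of longitude covers 111120 × cos 64.4497° ≈ 111120 × 0.4313 ≈ 47926.4 m.
Rounding to N decimal places gives at most 0.5 × 10⁻ᴺ degrees of error, i.e. 0.5 × 10⁻ᴺ × 47926.4 m.
Need 0.5 × 47926.4 × 10⁻ᴺ ≤ 69 → 10⁻ᴺ ≤ 2.879e-03, so N ≥ 2.54.
So 3 decimal places suffice (24 m); 2 would allow up to 240 m.

3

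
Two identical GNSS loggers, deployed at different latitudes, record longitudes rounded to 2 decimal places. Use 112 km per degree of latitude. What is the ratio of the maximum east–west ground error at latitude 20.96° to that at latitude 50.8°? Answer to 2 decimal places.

1.48

Rounding to 2 decimal places leaves the longitude within ±0.005° of the true value.
Error at 20.96° = 0.005° × 112000 × cos 20.96° ≈ 560 × 0.9338 = 522.95 m.
At 50.8°: 0.005° × 112000 × cos 50.8° = 0.005 × 112000 × 0.6320 ≈ 353.94 m.
Ratio: 522.95 / 353.94 = cos 20.96° / cos 50.8° ≈ 1.4775.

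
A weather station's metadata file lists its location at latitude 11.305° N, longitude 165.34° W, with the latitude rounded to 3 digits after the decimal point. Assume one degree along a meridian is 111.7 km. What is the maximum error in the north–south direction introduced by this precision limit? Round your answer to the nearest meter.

Rounding to 3 decimal places leaves the latitude within ±0.0005° of the true value.
So the N–S error is at most 0.0005 × 111700 = 55.85 m.

56 meters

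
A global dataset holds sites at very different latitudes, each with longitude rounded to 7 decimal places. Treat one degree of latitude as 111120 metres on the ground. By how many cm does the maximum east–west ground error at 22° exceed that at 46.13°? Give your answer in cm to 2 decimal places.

0.13 cm

Rounding to 7 decimal places leaves the longitude within ±5e-08° of the true value.
At 22°: 5e-08° × 111120 × cos 22° = 5e-08 × 111120 × 0.9272 ≈ 0.0051514 m.
At 46.13°: 5e-08° × 111120 × cos 46.13° = 5e-08 × 111120 × 0.6930 ≈ 0.0038504 m.
Difference: 0.0051514 − 0.0038504 = 0.001301 m.
That is 0.00130099 m = 0.1301 cm.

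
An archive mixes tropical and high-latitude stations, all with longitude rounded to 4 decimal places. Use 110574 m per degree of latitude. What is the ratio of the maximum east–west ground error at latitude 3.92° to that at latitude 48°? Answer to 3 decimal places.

Rounding to 4 decimal places leaves the longitude within ±5e-05° of the true value.
Error at 3.92° = 5e-05° × 110574 × cos 3.92° ≈ 5.5287 × 0.9977 = 5.5158 m.
Error at 48° = 5e-05° × 110574 × cos 48° ≈ 5.5287 × 0.6691 = 3.6994 m.
The ratio reduces to cos 3.92° / cos 48° = 0.9977/0.6691 ≈ 1.4910.

1.491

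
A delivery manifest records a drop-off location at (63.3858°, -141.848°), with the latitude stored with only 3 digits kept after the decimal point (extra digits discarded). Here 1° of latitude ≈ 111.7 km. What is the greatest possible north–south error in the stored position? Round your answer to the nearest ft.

366 ft

Truncating at 3 decimal places can drop up to a full unit in the last place, so the latitude may be off by as much as 0.001°.
Along the meridian that is 0.001° × 111700 m/° = 111.7 m.
Converting: 111.7 m × 3.2808 ft/m ≈ 366.47 ft.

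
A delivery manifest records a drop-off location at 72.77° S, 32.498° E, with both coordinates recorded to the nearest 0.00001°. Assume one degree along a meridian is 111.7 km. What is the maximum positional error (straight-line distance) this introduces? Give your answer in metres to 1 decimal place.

Rounding to 5 decimal places leaves each coordinate within ±5e-06° of the true value.
North–south component: 5e-06° × 111700 = 0.5585 m.
E–W at 72.77°: 5e-06° × 111700 × cos 72.77° = 5e-06 × 111700 × 0.2962 ≈ 0.165432 m.
Worst case both components are at the extreme and orthogonal: √(0.5585² + 0.165432²) ≈ 0.582486 m.

0.6 metres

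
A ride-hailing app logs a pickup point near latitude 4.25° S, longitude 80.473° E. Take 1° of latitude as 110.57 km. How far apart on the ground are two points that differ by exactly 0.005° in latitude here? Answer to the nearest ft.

0.005° × 110570 m/° = 552.85 m.
In feet: 552.85 m ÷ 0.3048 ≈ 1813.8 ft.

1814 ft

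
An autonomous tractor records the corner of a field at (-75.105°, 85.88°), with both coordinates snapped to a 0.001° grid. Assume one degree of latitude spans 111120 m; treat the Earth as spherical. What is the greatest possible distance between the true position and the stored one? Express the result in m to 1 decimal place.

57.4 m

With a 0.001° grid the true value lies within half a step, ±0.001°/2 = ±0.0005°, of the stored one.
Latitude error → 0.0005 × 111120 = 55.56 m along the meridian.
E–W at 75.105°: 0.0005° × 111120 × cos 75.105° = 0.0005 × 111120 × 0.2570 ≈ 14.2816 m.
Combining orthogonally: (55.56² + 14.2816²)^½ ≈ 57.3662 m.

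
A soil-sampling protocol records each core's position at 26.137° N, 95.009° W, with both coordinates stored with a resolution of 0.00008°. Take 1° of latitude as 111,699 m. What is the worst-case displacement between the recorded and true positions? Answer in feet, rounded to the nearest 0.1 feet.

With a 0.00008° grid the true value lies within half a step, ±0.00008°/2 = ±4e-05°, of the stored one.
N–S: 4e-05° × 111699 m/° = 4.46796 m.
Longitude error → 4e-05 × 111699 × cos 26.137° = 4e-05 × 111699 × 0.8977 ≈ 4.01108 m.
Combining orthogonally: (4.46796² + 4.01108²)^½ ≈ 6.00428 m.
Converting: 6.00428 m × 3.2808 ft/m ≈ 19.699 ft.

19.7 feet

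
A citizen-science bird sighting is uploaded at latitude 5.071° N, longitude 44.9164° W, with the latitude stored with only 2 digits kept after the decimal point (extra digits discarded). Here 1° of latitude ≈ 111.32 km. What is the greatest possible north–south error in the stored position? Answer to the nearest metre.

1113 metres

Truncating at 2 decimal places can drop up to a full unit in the last place, so the latitude may be off by as much as 0.01°.
Along the meridian that is 0.01° × 111320 m/° = 1113.2 m.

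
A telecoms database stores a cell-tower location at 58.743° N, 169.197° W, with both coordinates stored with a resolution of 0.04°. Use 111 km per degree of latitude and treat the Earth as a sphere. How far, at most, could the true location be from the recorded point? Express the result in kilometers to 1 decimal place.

2.5 kilometers

With a 0.04° grid the true value lies within half a step, ±0.04°/2 = ±0.02°, of the stored one.
N–S: 0.02° × 111000 m/° = 2220 m.
E–W at 58.743°: 0.02° × 111000 × cos 58.743° = 0.02 × 111000 × 0.5189 ≈ 1151.91 m.
The two errors are perpendicular, so the maximum displacement is √(2220² + 1151.91²) ≈ 2501.06 m.
That is 2501.06 m = 2.5011 km.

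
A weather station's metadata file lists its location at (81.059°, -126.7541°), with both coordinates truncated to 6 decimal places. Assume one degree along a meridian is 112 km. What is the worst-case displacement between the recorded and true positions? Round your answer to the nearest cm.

11 cm

Truncating at 6 decimal places can drop up to a full unit in the last place, so each coordinate may be off by as much as 1e-06°.
N–S: 1e-06° × 112000 m/° = 0.112 m.
Longitude error → 1e-06 × 112000 × cos 81.059° = 1e-06 × 112000 × 0.1554 ≈ 0.0174067 m.
The two errors are perpendicular, so the maximum displacement is √(0.112² + 0.0174067²) ≈ 0.113345 m.
That is 0.113345 m = 11.334 cm.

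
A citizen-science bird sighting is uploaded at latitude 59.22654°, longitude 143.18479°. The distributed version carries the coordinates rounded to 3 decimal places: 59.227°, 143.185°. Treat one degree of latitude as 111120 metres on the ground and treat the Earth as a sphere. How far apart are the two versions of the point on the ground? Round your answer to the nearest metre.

52 metres

The latitude changed by -0.00046° and the longitude by -0.00021°.
North–south shift: -0.00046 × 111120 = -51.1152 m.
E–W at 59.227°: -0.00021° × 111120 × cos 59.227° = -0.00021 × 111120 × 0.5116 ≈ -11.9392 m.
Combined displacement = (51.1152² + 11.9392²)^½ ≈ 52.491 m.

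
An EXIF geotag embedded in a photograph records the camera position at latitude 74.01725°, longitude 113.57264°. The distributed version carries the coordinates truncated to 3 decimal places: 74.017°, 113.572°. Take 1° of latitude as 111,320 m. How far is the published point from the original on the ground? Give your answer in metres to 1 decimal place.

34.0 metres

The latitude changed by +0.00025° and the longitude by +0.00064°.
North–south shift: 0.00025 × 111320 = 27.83 m.
East–west at this latitude: 0.00064° × 111320 × cos 74.017° ≈ 0.00064 × 30652.2 = 19.6174 m.
Distance: √(27.83² + 19.6174²) ≈ 34.0493 m.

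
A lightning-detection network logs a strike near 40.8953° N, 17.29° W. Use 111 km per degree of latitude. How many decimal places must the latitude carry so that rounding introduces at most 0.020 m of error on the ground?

One degree of latitude covers 111000 m.
N decimal places → at most half a unit in the last place, 0.5 × 10⁻ᴺ° = 111000/2 × 10⁻ᴺ m.
Setting 55500 × 10⁻ᴺ ≤ 0.020 gives 10ᴺ ≥ 2.775e+06, i.e. N ≥ 6.44.
So 7 decimal places suffice (0.00555 m); 6 would allow up to 0.0555 m.

7 decimal places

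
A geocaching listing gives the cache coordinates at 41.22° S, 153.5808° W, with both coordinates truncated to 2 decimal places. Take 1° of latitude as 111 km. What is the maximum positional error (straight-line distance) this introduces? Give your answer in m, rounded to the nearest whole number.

1389 m

Truncating at 2 decimal places can drop up to a full unit in the last place, so each coordinate may be off by as much as 0.01°.
N–S: 0.01° × 111000 m/° = 1110 m.
East–west component at 41.22°: 0.01° × 111000 × cos 41.22° ≈ 0.01 × 83492.5 ≈ 834.925 m.
Worst case both components are at the extreme and orthogonal: √(1110² + 834.925²) ≈ 1388.96 m.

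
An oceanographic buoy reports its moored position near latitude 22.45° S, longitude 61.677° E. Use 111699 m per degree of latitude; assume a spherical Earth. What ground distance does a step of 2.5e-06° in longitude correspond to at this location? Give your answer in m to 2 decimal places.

At 22.45° a degree of longitude is 111699 × cos 22.45° ≈ 103234 m, so 2.5e-06° corresponds to 0.258084 m.

0.26 m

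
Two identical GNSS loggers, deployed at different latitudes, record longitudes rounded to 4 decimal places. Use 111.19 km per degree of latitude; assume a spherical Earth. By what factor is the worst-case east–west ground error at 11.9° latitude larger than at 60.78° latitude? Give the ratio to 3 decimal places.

Rounding to 4 decimal places leaves the longitude within ±5e-05° of the true value.
Error at 11.9° = 5e-05° × 111190 × cos 11.9° ≈ 5.5595 × 0.9785 = 5.44 m.
Error at 60.78° = 5e-05° × 111190 × cos 60.78° ≈ 5.5595 × 0.4882 = 2.7139 m.
The ratio reduces to cos 11.9° / cos 60.78° = 0.9785/0.4882 ≈ 2.0045.

2.004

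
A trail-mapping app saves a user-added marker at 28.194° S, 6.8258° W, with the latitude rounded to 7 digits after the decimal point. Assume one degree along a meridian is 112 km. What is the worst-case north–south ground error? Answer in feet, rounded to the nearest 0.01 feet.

0.02 feet

Rounding to 7 decimal places leaves the latitude within ±5e-08° of the true value.
Along the meridian that is 5e-08° × 112000 m/° = 0.0056 m.
In feet: 0.0056 m ÷ 0.3048 ≈ 0.018373 ft.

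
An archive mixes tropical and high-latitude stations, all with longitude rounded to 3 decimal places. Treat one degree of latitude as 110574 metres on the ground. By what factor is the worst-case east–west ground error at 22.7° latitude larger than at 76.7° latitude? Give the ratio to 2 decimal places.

Rounding to 3 decimal places leaves the longitude within ±0.0005° of the true value.
At 22.7°: 0.0005° × 110574 × cos 22.7° = 0.0005 × 110574 × 0.9225 ≈ 51.004 m.
Error at 76.7° = 0.0005° × 110574 × cos 76.7° ≈ 55.287 × 0.2300 = 12.719 m.
The ratio reduces to cos 22.7° / cos 76.7° = 0.9225/0.2300 ≈ 4.0102.

4.01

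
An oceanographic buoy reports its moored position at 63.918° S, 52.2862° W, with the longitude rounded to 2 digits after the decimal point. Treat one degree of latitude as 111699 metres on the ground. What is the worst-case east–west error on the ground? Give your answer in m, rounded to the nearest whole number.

246 m

Rounding to 2 decimal places leaves the longitude within ±0.005° of the true value.
One degree of longitude at 63.918° is 111699 × cos 63.918° ≈ 111699 × 0.4397 = 49109.2 m.
East–west error: 0.005° × 49109.2 m/° ≈ 245.546 m.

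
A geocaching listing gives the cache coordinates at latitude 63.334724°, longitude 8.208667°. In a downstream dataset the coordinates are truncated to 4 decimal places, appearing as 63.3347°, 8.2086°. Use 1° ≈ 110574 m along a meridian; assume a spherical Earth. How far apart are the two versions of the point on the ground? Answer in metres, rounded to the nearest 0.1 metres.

4.3 metres

Δlat = 63.334724 − 63.3347 = +0.000024°; Δlon = 8.208667 − 8.2086 = +0.000067°.
North–south shift: 0.000024 × 110574 = 2.65378 m.
East–west at this latitude: 0.000067° × 110574 × cos 63.3347° ≈ 0.000067 × 49623.2 = 3.32475 m.
Combined displacement = (2.65378² + 3.32475²)^½ ≈ 4.254 m.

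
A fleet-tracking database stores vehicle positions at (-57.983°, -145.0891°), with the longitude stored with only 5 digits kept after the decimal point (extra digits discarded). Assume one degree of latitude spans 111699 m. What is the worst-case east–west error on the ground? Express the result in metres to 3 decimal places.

0.592 metres

Truncating at 5 decimal places can drop up to a full unit in the last place, so the longitude may be off by as much as 1e-05°.
At latitude 57.983° a degree of longitude spans 111699 m × cos 57.983° = 111699 × 0.5302 ≈ 59219.6 m.
So at most 1e-05° × 59219.6 ≈ 0.592196 m east–west.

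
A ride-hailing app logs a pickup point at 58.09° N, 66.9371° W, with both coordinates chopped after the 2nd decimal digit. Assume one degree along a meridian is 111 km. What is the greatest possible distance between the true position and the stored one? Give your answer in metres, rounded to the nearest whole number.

1256 metres

Truncating at 2 decimal places can drop up to a full unit in the last place, so each coordinate may be off by as much as 0.01°.
Latitude error → 0.01 × 111000 = 1110 m along the meridian.
Longitude error → 0.01 × 111000 × cos 58.09° = 0.01 × 111000 × 0.5286 ≈ 586.731 m.
The two errors are perpendicular, so the maximum displacement is √(1110² + 586.731²) ≈ 1255.53 m.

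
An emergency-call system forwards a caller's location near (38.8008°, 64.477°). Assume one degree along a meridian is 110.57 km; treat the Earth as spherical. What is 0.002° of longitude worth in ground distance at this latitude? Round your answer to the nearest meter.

172 meters

0.002° of longitude at 38.8008° is 0.002 × 110570 × cos 38.8008° ≈ 0.002 × 86170.4 = 172.341 m.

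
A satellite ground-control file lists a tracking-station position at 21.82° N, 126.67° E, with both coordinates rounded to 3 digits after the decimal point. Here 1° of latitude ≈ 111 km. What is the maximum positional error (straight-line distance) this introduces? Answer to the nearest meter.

Rounding to 3 decimal places leaves each coordinate within ±0.0005° of the true value.
Latitude error → 0.0005 × 111000 = 55.5 m along the meridian.
East–west component at 21.82°: 0.0005° × 111000 × cos 21.82° ≈ 0.0005 × 103048 ≈ 51.5238 m.
The two errors are perpendicular, so the maximum displacement is √(55.5² + 51.5238²) ≈ 75.7294 m.

76 meters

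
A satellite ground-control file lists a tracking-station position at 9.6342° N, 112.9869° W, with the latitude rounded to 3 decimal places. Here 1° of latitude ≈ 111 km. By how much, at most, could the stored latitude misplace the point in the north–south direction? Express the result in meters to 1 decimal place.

Rounding to 3 decimal places leaves the latitude within ±0.0005° of the true value.
North–south distance: 0.0005° × 111000 m/° = 55.5 m.

55.5 meters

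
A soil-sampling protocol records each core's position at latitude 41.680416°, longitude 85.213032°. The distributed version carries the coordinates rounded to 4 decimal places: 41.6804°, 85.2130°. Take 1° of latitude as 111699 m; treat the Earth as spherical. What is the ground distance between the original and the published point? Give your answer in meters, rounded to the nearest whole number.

3 meters

The latitude changed by +0.000016° and the longitude by +0.000032°.
N–S: 0.000016° × 111699 m/° = 1.78718 m.
E–W at 41.6804°: 0.000032° × 111699 × cos 41.6804° = 0.000032 × 111699 × 0.7469 ≈ 2.66957 m.
Combined displacement = (1.78718² + 2.66957²)^½ ≈ 3.21258 m.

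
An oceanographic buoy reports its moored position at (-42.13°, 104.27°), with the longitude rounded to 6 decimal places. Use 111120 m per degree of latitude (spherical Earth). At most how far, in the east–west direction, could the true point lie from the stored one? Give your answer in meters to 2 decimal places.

Rounding to 6 decimal places leaves the longitude within ±5e-07° of the true value.
At latitude 42.13° a degree of longitude spans 111120 m × cos 42.13° = 111120 × 0.7416 ≈ 82409.3 m.
Maximum E–W displacement: 5e-07 × 82409.3 = 0.0412047 m.

0.04 meters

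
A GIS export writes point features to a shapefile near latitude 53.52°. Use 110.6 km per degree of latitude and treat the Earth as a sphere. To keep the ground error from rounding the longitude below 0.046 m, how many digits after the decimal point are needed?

6 decimal places

At 53.52° one degree of longitude covers 110600 × cos 53.52° ≈ 110600 × 0.5945 ≈ 65756.4 m.
N decimal places → at most half a unit in the last place, 0.5 × 10⁻ᴺ° = 65756.4/2 × 10⁻ᴺ m.
Need 0.5 × 65756.4 × 10⁻ᴺ ≤ 0.046 → 10⁻ᴺ ≤ 1.399e-06, so N ≥ 5.85.
N = 5 would give 0.329 m (too coarse); N = 6 gives 0.0329 m ≤ 0.046 m.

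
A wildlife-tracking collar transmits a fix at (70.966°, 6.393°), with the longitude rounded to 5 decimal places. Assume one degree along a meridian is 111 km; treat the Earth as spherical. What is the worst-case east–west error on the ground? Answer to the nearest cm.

Rounding to 5 decimal places leaves the longitude within ±5e-06° of the true value.
Parallels shrink by cos φ, so at 70.966° a degree of longitude is 111000 × 0.3261 ≈ 36200.3 m.
East–west error: 5e-06° × 36200.3 m/° ≈ 0.181002 m.
That is 0.181002 m = 18.1 cm.

18 cm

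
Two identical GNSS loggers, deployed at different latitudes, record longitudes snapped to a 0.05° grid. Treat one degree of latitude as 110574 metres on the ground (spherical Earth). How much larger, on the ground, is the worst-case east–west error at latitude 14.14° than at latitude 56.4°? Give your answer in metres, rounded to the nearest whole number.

1151 metres

With a 0.05° grid the true value lies within half a step, ±0.05°/2 = ±0.025°, of the stored one.
Error at 14.14° = 0.025° × 110574 × cos 14.14° ≈ 2764.4 × 0.9697 = 2680.6 m.
Error at 56.4° = 0.025° × 110574 × cos 56.4° ≈ 2764.4 × 0.5534 = 1529.8 m.
So the lower-latitude error exceeds the higher by 2680.6 − 1529.8 = 1150.8 m.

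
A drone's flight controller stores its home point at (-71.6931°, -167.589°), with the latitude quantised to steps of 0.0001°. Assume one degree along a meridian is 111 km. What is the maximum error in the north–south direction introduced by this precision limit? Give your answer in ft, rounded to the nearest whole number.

18 ft

With a 0.0001° grid the true value lies within half a step, ±0.0001°/2 = ±5e-05°, of the stored one.
So the N–S error is at most 5e-05 × 111000 = 5.55 m.
In feet: 5.55 m ÷ 0.3048 ≈ 18.209 ft.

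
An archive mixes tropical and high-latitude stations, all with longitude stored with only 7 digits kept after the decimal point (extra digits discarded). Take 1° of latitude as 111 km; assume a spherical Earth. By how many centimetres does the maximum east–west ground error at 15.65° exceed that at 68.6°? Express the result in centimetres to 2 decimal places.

0.66 centimetres

Truncating at 7 decimal places can drop up to a full unit in the last place, so the longitude may be off by as much as 1e-07°.
Error at 15.65° = 1e-07° × 111000 × cos 15.65° ≈ 0.0111 × 0.9629 = 0.010688 m.
At 68.6°: 1e-07° × 111000 × cos 68.6° = 1e-07 × 111000 × 0.3649 ≈ 0.0040501 m.
So the lower-latitude error exceeds the higher by 0.010688 − 0.0040501 = 0.0066384 m.
That is 0.00663836 m = 0.66384 cm.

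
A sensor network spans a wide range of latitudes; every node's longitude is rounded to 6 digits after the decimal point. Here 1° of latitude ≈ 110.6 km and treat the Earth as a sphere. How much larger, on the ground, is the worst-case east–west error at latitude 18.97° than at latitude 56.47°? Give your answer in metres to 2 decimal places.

0.02 metres

Rounding to 6 decimal places leaves the longitude within ±5e-07° of the true value.
Error at 18.97° = 5e-07° × 110600 × cos 18.97° ≈ 0.0553 × 0.9457 = 0.052297 m.
Error at 56.47° = 5e-07° × 110600 × cos 56.47° ≈ 0.0553 × 0.5524 = 0.030546 m.
So the lower-latitude error exceeds the higher by 0.052297 − 0.030546 = 0.02175 m.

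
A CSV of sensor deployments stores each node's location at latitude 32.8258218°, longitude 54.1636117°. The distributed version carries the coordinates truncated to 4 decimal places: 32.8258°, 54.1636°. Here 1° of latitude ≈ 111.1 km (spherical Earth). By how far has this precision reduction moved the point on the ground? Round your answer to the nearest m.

The latitude changed by +0.0000218° and the longitude by +0.0000117°.
N–S: 0.0000218° × 111100 m/° = 2.42198 m.
E–W at 32.8258°: 0.0000117° × 111100 × cos 32.8258° = 0.0000117 × 111100 × 0.8403 ≈ 1.09231 m.
Hypotenuse of the two orthogonal shifts: √(2.42198² + 1.09231²) = 2.6569 m.

3 m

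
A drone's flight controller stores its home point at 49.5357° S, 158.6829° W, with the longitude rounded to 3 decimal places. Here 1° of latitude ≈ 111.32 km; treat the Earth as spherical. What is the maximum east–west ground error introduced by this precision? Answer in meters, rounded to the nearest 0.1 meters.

Rounding to 3 decimal places leaves the longitude within ±0.0005° of the true value.
Parallels shrink by cos φ, so at 49.5357° a degree of longitude is 111320 × 0.6490 ≈ 72243.8 m.
So at most 0.0005° × 72243.8 ≈ 36.1219 m east–west.

36.1 meters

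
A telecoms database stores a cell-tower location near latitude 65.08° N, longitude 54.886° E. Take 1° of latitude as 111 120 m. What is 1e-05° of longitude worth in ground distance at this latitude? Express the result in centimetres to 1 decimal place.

1e-05° of longitude at 65.08° is 1e-05 × 111120 × cos 65.08° ≈ 1e-05 × 46820.7 = 0.468207 m.
That is 0.468207 m = 46.821 cm.

46.8 centimetres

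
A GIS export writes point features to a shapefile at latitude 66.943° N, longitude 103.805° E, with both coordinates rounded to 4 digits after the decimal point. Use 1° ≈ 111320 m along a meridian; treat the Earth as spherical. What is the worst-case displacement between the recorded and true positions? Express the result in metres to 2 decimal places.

5.98 metres

Rounding to 4 decimal places leaves each coordinate within ±5e-05° of the true value.
Latitude error → 5e-05 × 111320 = 5.566 m along the meridian.
Longitude error → 5e-05 × 111320 × cos 66.943° = 5e-05 × 111320 × 0.3916 ≈ 2.17991 m.
Worst case both components are at the extreme and orthogonal: √(5.566² + 2.17991²) ≈ 5.97765 m.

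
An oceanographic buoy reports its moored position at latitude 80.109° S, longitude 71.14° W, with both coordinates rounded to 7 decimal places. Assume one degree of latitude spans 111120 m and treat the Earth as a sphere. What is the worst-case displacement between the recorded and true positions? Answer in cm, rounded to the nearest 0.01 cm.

0.56 cm

Rounding to 7 decimal places leaves each coordinate within ±5e-08° of the true value.
Latitude error → 5e-08 × 111120 = 0.005556 m along the meridian.
E–W at 80.109°: 5e-08° × 111120 × cos 80.109° = 5e-08 × 111120 × 0.1718 ≈ 0.000954378 m.
Worst case both components are at the extreme and orthogonal: √(0.005556² + 0.000954378²) ≈ 0.00563737 m.
That is 0.00563737 m = 0.56374 cm.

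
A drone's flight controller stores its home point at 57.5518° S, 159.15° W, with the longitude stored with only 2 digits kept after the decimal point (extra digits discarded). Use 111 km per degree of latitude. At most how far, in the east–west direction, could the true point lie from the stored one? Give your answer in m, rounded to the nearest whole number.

Truncating at 2 decimal places can drop up to a full unit in the last place, so the longitude may be off by as much as 0.01°.
One degree of longitude at 57.5518° is 111000 × cos 57.5518° ≈ 111000 × 0.5365 = 59555.6 m.
So at most 0.01° × 59555.6 ≈ 595.556 m east–west.

596 m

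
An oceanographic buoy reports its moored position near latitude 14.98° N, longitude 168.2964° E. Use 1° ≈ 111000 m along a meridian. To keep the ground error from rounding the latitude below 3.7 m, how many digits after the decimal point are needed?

5 decimal places

One degree of latitude covers 111000 m.
Rounding to N decimal places gives at most 0.5 × 10⁻ᴺ degrees of error, i.e. 0.5 × 10⁻ᴺ × 111000 m.
Need 0.5 × 111000 × 10⁻ᴺ ≤ 3.7 → 10⁻ᴺ ≤ 6.667e-05, so N ≥ 4.18.
So 5 decimal places suffice (0.555 m); 4 would allow up to 5.55 m.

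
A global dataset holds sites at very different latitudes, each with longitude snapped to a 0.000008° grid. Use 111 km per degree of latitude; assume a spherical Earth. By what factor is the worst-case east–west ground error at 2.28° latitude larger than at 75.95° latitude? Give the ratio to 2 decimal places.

4.12

With a 0.000008° grid the true value lies within half a step, ±0.000008°/2 = ±4e-06°, of the stored one.
Error at 2.28° = 4e-06° × 111000 × cos 2.28° ≈ 0.444 × 0.9992 = 0.44365 m.
Error at 75.95° = 4e-06° × 111000 × cos 75.95° ≈ 0.444 × 0.2428 = 0.10779 m.
Ratio: 0.44365 / 0.10779 = cos 2.28° / cos 75.95° ≈ 4.1159.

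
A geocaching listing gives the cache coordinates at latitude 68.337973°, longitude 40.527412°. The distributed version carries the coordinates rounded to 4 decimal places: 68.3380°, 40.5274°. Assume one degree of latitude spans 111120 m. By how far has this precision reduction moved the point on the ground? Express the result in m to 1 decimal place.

3.0 m

Δlat = 68.337973 − 68.3380 = -0.000027°; Δlon = 40.527412 − 40.5274 = +0.000012°.
North–south shift: -0.000027 × 111120 = -3.00024 m.
E–W at 68.338°: 0.000012° × 111120 × cos 68.338° = 0.000012 × 111120 × 0.3691 ≈ 0.492213 m.
Distance: √(3.00024² + 0.492213²) ≈ 3.04035 m.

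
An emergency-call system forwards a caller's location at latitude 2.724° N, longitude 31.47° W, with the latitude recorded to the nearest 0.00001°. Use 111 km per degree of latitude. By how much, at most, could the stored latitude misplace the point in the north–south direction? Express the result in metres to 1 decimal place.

Rounding to 5 decimal places leaves the latitude within ±5e-06° of the true value.
So the N–S error is at most 5e-06 × 111000 = 0.555 m.

0.6 metres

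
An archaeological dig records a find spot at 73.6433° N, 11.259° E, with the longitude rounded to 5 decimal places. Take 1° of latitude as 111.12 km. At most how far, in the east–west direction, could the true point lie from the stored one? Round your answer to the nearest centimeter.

16 centimeters

Rounding to 5 decimal places leaves the longitude within ±5e-06° of the true value.
Parallels shrink by cos φ, so at 73.6433° a degree of longitude is 111120 × 0.2816 ≈ 31293.2 m.
Maximum E–W displacement: 5e-06 × 31293.2 = 0.156466 m.
That is 0.156466 m = 15.647 cm.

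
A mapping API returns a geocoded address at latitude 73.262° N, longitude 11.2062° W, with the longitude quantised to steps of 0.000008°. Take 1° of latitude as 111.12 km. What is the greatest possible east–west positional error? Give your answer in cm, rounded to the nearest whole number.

13 cm

With a 0.000008° grid the true value lies within half a step, ±0.000008°/2 = ±4e-06°, of the stored one.
One degree of longitude at 73.262° is 111120 × cos 73.262° ≈ 111120 × 0.2880 = 32002.1 m.
Maximum E–W displacement: 4e-06 × 32002.1 = 0.128008 m.
That is 0.128008 m = 12.801 cm.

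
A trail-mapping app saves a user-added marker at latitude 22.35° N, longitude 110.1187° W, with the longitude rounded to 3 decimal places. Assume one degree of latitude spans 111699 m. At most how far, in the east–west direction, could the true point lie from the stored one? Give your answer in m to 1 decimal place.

Rounding to 3 decimal places leaves the longitude within ±0.0005° of the true value.
One degree of longitude at 22.35° is 111699 × cos 22.35° ≈ 111699 × 0.9249 = 103308 m.
So at most 0.0005° × 103308 ≈ 51.654 m east–west.

51.7 m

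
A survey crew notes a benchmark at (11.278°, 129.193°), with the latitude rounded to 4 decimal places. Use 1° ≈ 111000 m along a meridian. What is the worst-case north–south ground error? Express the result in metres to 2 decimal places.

Rounding to 4 decimal places leaves the latitude within ±5e-05° of the true value.
Along the meridian that is 5e-05° × 111000 m/° = 5.55 m.

5.55 metres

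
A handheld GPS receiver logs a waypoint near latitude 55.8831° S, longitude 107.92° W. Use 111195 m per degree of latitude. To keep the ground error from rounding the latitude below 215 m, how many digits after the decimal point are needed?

One degree of latitude covers 111195 m.
N decimal places → at most half a unit in the last place, 0.5 × 10⁻ᴺ° = 111195/2 × 10⁻ᴺ m.
Setting 55597.5 × 10⁻ᴺ ≤ 215 gives 10ᴺ ≥ 258.6, i.e. N ≥ 2.41.
So 3 decimal places suffice (55.6 m); 2 would allow up to 556 m.

3 decimal places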